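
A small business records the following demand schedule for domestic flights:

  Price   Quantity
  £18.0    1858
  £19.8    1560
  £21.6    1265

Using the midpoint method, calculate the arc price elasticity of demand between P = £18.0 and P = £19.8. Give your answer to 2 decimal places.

-1.83

At P = 18.0, Q = 1858; at P = 19.8, Q = 1560.
ΔQ = -298, ΔP = 1.8. Midpoints: P̄ = 18.90, Q̄ = 1709.0.
ε = (ΔQ/ΔP)(P̄/Q̄) = (-298/1.8)(18.90/1709.0).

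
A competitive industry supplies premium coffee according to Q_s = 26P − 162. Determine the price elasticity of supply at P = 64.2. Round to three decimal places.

At P = 64.2, Q_s = 1507.20.
dQ_s/dP = 26.
ε_s = (dQ_s/dP)(P/Q_s) = (26)(64.2/1507.20).

1.107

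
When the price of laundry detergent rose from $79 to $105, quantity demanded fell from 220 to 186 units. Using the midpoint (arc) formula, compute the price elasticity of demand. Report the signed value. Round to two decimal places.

-0.59

ΔQ = 186 − 220 = -34; ΔP = 105 − 79 = 26.
Midpoints: P̄ = 92.00, Q̄ = 203.0.
ε = (ΔQ/ΔP)(P̄/Q̄) = (-34/26)(92.00/203.0).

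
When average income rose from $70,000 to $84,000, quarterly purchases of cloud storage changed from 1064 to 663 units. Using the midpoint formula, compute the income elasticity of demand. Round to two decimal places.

-2.55

ΔQ = -401, ΔI = 14000. Midpoints: Ī = 77,000, Q̄ = 863.5.
ε_I = (ΔQ/ΔI)(Ī/Q̄) = (-401/14000)(77000/863.5).
ε_I < 0, so the good is inferior.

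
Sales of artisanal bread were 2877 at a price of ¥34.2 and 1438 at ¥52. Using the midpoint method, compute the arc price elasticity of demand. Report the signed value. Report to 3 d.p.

-1.615

ΔQ = 1438 − 2877 = -1439; ΔP = 52 − 34.2 = 17.8.
Midpoints: P̄ = 43.10, Q̄ = 2157.5.
ε = (ΔQ/ΔP)(P̄/Q̄) = (-1439/17.8)(43.10/2157.5).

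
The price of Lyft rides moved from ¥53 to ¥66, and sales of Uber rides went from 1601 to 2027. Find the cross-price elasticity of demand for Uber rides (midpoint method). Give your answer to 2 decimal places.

ΔQ_x = 2027 − 1601 = 426; ΔP_y = 66 − 53 = 13.
Midpoints: P̄_y = 59.50, Q̄_x = 1814.0.
ε_xy = (ΔQ_x/ΔP_y)(P̄_y/Q̄_x) = (426/13)(59.50/1814.0).
ε_xy > 0, so the goods are substitutes.

1.07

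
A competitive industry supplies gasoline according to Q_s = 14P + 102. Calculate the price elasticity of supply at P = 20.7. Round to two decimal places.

At P = 20.7, Q_s = 391.80.
dQ_s/dP = 14.
ε_s = (dQ_s/dP)(P/Q_s) = (14)(20.7/391.80).

0.74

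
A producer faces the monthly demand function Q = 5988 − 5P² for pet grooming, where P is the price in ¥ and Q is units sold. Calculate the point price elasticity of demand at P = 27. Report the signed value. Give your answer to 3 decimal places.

At P = 27, Q = 2343.
dQ/dP = −10P = -270.
ε = (dQ/dP)(P/Q) = (-270)(27/2343).

-3.111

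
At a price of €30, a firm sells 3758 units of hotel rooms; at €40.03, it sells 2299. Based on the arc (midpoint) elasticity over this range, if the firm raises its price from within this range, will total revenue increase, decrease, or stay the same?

decrease

Arc ε = (-1459/10.03)(35.02/3028.5) ≈ -1.682.
|ε| = 1.68 > 1, so demand is elastic. A price rise therefore reduces total revenue.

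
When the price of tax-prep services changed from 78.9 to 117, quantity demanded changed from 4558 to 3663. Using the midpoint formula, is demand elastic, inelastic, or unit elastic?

inelastic

Arc ε ≈ -0.560.
|ε| = 0.56 < 1.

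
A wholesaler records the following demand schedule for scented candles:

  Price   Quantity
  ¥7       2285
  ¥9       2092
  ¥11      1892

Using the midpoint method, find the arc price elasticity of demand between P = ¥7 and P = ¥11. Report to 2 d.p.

-0.42

At P = 7, Q = 2285; at P = 11, Q = 1892.
ΔQ = -393, ΔP = 4. Midpoints: P̄ = 9.00, Q̄ = 2088.5.
ε = (ΔQ/ΔP)(P̄/Q̄) = (-393/4)(9.00/2088.5).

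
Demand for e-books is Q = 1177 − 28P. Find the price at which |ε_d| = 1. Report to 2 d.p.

For linear demand Q = a − bP, ε = −bP/(a − bP). |ε| = 1 when bP = a − bP, i.e. P = a/(2b).
P = 1177/(2·28) = 1177/56 = 21.0179.

21.02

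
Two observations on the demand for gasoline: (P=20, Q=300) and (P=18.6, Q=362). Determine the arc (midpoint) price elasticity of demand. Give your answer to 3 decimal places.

ΔQ = 362 − 300 = 62; ΔP = 18.6 − 20 = -1.4.
Midpoints: P̄ = 19.30, Q̄ = 331.0.
ε = (ΔQ/ΔP)(P̄/Q̄) = (62/-1.4)(19.30/331.0).

-2.582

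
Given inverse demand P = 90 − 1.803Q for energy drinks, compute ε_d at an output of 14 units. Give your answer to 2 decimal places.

At Q = 14, P = 90 − 1.803(14) = 64.76.
dP/dQ = −1.803, so dQ/dP = 1/(−1.803) = -0.555.
ε = (dQ/dP)(P/Q) = (-0.555)(64.76/14).

-2.57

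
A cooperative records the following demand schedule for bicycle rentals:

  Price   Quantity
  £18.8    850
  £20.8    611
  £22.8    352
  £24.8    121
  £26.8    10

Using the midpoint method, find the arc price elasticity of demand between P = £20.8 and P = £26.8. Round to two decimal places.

-7.68

At P = 20.8, Q = 611; at P = 26.8, Q = 10.
ΔQ = -601, ΔP = 6.0. Midpoints: P̄ = 23.80, Q̄ = 310.5.
ε = (ΔQ/ΔP)(P̄/Q̄) = (-601/6.0)(23.80/310.5).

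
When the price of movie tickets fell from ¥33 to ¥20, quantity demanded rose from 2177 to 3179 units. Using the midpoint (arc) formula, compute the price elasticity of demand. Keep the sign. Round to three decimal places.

ΔQ = 3179 − 2177 = 1002; ΔP = 20 − 33 = -13.
Midpoints: P̄ = 26.50, Q̄ = 2678.0.
ε = (ΔQ/ΔP)(P̄/Q̄) = (1002/-13)(26.50/2678.0).

-0.763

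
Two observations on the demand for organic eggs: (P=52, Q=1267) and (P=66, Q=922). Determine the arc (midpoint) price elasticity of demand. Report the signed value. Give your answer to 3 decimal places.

ΔQ = 922 − 1267 = -345; ΔP = 66 − 52 = 14.
Midpoints: P̄ = 59.00, Q̄ = 1094.5.
ε = (ΔQ/ΔP)(P̄/Q̄) = (-345/14)(59.00/1094.5).

-1.328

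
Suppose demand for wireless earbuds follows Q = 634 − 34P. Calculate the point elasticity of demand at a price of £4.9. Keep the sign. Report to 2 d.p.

At P = 4.9, Q = 467.400.
dQ/dP = −34.
ε = (dQ/dP)(P/Q) = (-34)(4.9/467.400).
|ε| < 1, so demand is inelastic at this price.

-0.36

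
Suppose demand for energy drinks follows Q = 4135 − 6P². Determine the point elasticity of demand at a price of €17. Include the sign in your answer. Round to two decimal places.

-1.44

At P = 17, Q = 2401.
dQ/dP = −12P = -204.
ε = (dQ/dP)(P/Q) = (-204)(17/2401).
|ε| > 1, so demand is elastic at this price.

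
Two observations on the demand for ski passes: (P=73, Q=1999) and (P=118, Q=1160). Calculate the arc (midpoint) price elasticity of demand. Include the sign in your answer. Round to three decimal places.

-1.127

ΔQ = 1160 − 1999 = -839; ΔP = 118 − 73 = 45.
Midpoints: P̄ = 95.50, Q̄ = 1579.5.
ε = (ΔQ/ΔP)(P̄/Q̄) = (-839/45)(95.50/1579.5).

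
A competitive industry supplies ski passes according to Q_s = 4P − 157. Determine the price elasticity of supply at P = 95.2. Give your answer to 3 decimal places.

At P = 95.2, Q_s = 223.80.
dQ_s/dP = 4.
ε_s = (dQ_s/dP)(P/Q_s) = (4)(95.2/223.80).

1.702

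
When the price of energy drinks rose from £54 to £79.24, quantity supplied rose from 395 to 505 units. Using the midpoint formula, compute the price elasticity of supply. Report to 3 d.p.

ΔQ = 505 − 395 = 110; ΔP = 79.24 − 54 = 25.24.
Midpoints: P̄ = 66.62, Q̄ = 450.0.
ε_s = (ΔQ/ΔP)(P̄/Q̄) = (110/25.24)(66.62/450.0).

0.645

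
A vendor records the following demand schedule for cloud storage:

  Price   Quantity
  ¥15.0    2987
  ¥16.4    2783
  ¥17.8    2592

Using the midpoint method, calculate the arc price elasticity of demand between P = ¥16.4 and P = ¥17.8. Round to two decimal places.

-0.87

At P = 16.4, Q = 2783; at P = 17.8, Q = 2592.
ΔQ = -191, ΔP = 1.4. Midpoints: P̄ = 17.10, Q̄ = 2687.5.
ε = (ΔQ/ΔP)(P̄/Q̄) = (-191/1.4)(17.10/2687.5).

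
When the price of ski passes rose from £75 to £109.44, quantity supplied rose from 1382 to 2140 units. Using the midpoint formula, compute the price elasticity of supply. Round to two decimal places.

1.15

ΔQ = 2140 − 1382 = 758; ΔP = 109.44 − 75 = 34.44.
Midpoints: P̄ = 92.22, Q̄ = 1761.0.
ε_s = (ΔQ/ΔP)(P̄/Q̄) = (758/34.44)(92.22/1761.0).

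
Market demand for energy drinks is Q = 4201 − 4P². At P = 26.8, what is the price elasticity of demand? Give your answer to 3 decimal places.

At P = 26.8, Q = 1328.040.
dQ/dP = −8P = -214.400.
ε = (dQ/dP)(P/Q) = (-214.400)(26.8/1328.040).

-4.327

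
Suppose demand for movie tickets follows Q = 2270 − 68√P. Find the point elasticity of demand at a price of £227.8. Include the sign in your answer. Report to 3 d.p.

-0.413

At P = 227.8, Q = 1243.673.
dQ/dP = −68/(2√P) = -2.253.
ε = (dQ/dP)(P/Q) = (-2.253)(227.8/1243.673).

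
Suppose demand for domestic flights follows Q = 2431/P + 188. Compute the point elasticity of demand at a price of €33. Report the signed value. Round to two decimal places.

At P = 33, Q = 261.667.
dQ/dP = −2431/P² = -2.232.
ε = (dQ/dP)(P/Q) = (-2.232)(33/261.667).

-0.28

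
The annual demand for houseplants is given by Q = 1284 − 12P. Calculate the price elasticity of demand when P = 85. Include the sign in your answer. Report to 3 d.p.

-3.864

At P = 85, Q = 264.
dQ/dP = −12.
ε = (dQ/dP)(P/Q) = (-12)(85/264).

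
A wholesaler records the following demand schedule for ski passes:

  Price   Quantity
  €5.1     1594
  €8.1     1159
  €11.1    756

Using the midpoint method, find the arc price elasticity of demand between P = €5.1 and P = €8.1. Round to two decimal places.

-0.70

At P = 5.1, Q = 1594; at P = 8.1, Q = 1159.
ΔQ = -435, ΔP = 3.0. Midpoints: P̄ = 6.60, Q̄ = 1376.5.
ε = (ΔQ/ΔP)(P̄/Q̄) = (-435/3.0)(6.60/1376.5).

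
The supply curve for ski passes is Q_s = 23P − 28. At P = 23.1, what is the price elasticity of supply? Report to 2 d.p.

1.06

At P = 23.1, Q_s = 503.30.
dQ_s/dP = 23.
ε_s = (dQ_s/dP)(P/Q_s) = (23)(23.1/503.30).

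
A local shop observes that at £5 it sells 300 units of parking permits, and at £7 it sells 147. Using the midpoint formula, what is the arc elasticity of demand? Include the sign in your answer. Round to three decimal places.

ΔQ = 147 − 300 = -153; ΔP = 7 − 5 = 2.
Midpoints: P̄ = 6.00, Q̄ = 223.5.
ε = (ΔQ/ΔP)(P̄/Q̄) = (-153/2)(6.00/223.5).

-2.054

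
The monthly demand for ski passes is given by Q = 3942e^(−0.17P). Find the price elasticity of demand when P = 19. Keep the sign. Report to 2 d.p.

-3.23

At P = 19, Q = 155.936.
dQ/dP = −0.17·3942e^(−0.17P) = −0.17Q = -26.509.
ε = (dQ/dP)(P/Q) = (-26.509)(19/155.936).
|ε| > 1, so demand is elastic at this price.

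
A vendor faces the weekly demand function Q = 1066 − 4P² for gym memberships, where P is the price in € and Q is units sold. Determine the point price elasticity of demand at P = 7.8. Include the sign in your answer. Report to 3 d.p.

-0.592

At P = 7.8, Q = 822.640.
dQ/dP = −8P = -62.400.
ε = (dQ/dP)(P/Q) = (-62.400)(7.8/822.640).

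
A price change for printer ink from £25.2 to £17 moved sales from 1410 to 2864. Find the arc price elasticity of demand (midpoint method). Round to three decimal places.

-1.751

ΔQ = 2864 − 1410 = 1454; ΔP = 17 − 25.2 = -8.2.
Midpoints: P̄ = 21.10, Q̄ = 2137.0.
ε = (ΔQ/ΔP)(P̄/Q̄) = (1454/-8.2)(21.10/2137.0).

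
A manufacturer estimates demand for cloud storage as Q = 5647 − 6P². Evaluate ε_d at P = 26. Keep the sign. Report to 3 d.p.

At P = 26, Q = 1591.
dQ/dP = −12P = -312.
ε = (dQ/dP)(P/Q) = (-312)(26/1591).
|ε| > 1, so demand is elastic at this price.

-5.099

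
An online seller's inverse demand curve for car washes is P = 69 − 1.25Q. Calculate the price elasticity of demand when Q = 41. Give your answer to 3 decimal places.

At Q = 41, P = 69 − 1.25(41) = 17.75.
dP/dQ = −1.25, so dQ/dP = 1/(−1.25) = -0.800.
ε = (dQ/dP)(P/Q) = (-0.800)(17.75/41).

-0.346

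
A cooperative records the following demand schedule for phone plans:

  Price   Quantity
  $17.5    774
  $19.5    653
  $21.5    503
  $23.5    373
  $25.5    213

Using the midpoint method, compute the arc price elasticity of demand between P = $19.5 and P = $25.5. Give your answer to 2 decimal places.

-3.81

At P = 19.5, Q = 653; at P = 25.5, Q = 213.
ΔQ = -440, ΔP = 6.0. Midpoints: P̄ = 22.50, Q̄ = 433.0.
ε = (ΔQ/ΔP)(P̄/Q̄) = (-440/6.0)(22.50/433.0).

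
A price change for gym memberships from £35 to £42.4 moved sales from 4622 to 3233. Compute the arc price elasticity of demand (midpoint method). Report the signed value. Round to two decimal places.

-1.85

ΔQ = 3233 − 4622 = -1389; ΔP = 42.4 − 35 = 7.4.
Midpoints: P̄ = 38.70, Q̄ = 3927.5.
ε = (ΔQ/ΔP)(P̄/Q̄) = (-1389/7.4)(38.70/3927.5).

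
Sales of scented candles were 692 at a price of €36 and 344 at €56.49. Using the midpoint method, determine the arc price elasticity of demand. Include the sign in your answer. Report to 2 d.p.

-1.52

ΔQ = 344 − 692 = -348; ΔP = 56.49 − 36 = 20.49.
Midpoints: P̄ = 46.25, Q̄ = 518.0.
ε = (ΔQ/ΔP)(P̄/Q̄) = (-348/20.49)(46.25/518.0).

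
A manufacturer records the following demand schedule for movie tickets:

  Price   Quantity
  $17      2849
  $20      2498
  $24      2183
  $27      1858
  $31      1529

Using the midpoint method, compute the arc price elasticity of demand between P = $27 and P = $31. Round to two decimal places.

-1.41

At P = 27, Q = 1858; at P = 31, Q = 1529.
ΔQ = -329, ΔP = 4. Midpoints: P̄ = 29.00, Q̄ = 1693.5.
ε = (ΔQ/ΔP)(P̄/Q̄) = (-329/4)(29.00/1693.5).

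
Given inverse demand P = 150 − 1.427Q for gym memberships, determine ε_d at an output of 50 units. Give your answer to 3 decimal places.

At Q = 50, P = 150 − 1.427(50) = 78.65.
dP/dQ = −1.427, so dQ/dP = 1/(−1.427) = -0.701.
ε = (dQ/dP)(P/Q) = (-0.701)(78.65/50).

-1.102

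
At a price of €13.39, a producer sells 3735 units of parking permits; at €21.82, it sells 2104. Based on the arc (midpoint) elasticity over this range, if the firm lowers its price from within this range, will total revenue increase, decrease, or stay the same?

increase

Arc ε = (-1631/8.43)(17.61/2919.5) ≈ -1.167.
|ε| = 1.17 > 1, so demand is elastic. A price cut therefore raises total revenue.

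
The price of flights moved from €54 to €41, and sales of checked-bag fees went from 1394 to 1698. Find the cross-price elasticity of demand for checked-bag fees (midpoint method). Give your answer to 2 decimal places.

-0.72

ΔQ_x = 1698 − 1394 = 304; ΔP_y = 41 − 54 = -13.
Midpoints: P̄_y = 47.50, Q̄_x = 1546.0.
ε_xy = (ΔQ_x/ΔP_y)(P̄_y/Q̄_x) = (304/-13)(47.50/1546.0).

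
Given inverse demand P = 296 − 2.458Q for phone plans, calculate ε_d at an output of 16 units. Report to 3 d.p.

-6.526

At Q = 16, P = 296 − 2.458(16) = 256.67.
dP/dQ = −2.458, so dQ/dP = 1/(−2.458) = -0.407.
ε = (dQ/dP)(P/Q) = (-0.407)(256.67/16).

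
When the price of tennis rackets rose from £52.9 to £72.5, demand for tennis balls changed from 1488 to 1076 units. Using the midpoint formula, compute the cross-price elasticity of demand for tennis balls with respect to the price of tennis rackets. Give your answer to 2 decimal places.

-1.03

ΔQ_x = 1076 − 1488 = -412; ΔP_y = 72.5 − 52.9 = 19.6.
Midpoints: P̄_y = 62.70, Q̄_x = 1282.0.
ε_xy = (ΔQ_x/ΔP_y)(P̄_y/Q̄_x) = (-412/19.6)(62.70/1282.0).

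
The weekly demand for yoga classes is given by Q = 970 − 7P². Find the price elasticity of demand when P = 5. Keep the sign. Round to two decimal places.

At P = 5, Q = 795.
dQ/dP = −14P = -70.
ε = (dQ/dP)(P/Q) = (-70)(5/795).
|ε| < 1, so demand is inelastic at this price.

-0.44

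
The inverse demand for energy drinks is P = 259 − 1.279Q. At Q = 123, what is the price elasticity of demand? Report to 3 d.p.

At Q = 123, P = 259 − 1.279(123) = 101.68.
dP/dQ = −1.279, so dQ/dP = 1/(−1.279) = -0.782.
ε = (dQ/dP)(P/Q) = (-0.782)(101.68/123).

-0.646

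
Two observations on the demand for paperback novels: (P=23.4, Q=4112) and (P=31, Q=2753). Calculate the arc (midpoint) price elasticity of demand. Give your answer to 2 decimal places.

-1.42

ΔQ = 2753 − 4112 = -1359; ΔP = 31 − 23.4 = 7.6.
Midpoints: P̄ = 27.20, Q̄ = 3432.5.
ε = (ΔQ/ΔP)(P̄/Q̄) = (-1359/7.6)(27.20/3432.5).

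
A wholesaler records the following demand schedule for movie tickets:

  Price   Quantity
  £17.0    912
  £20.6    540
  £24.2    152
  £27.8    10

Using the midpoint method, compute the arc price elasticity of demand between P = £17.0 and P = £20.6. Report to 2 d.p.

At P = 17.0, Q = 912; at P = 20.6, Q = 540.
ΔQ = -372, ΔP = 3.6. Midpoints: P̄ = 18.80, Q̄ = 726.0.
ε = (ΔQ/ΔP)(P̄/Q̄) = (-372/3.6)(18.80/726.0).

-2.68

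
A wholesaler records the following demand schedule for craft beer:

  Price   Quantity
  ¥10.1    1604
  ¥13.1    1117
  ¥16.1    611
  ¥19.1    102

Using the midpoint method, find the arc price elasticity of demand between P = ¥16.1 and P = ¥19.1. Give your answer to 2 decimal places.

-8.38

At P = 16.1, Q = 611; at P = 19.1, Q = 102.
ΔQ = -509, ΔP = 3.0. Midpoints: P̄ = 17.60, Q̄ = 356.5.
ε = (ΔQ/ΔP)(P̄/Q̄) = (-509/3.0)(17.60/356.5).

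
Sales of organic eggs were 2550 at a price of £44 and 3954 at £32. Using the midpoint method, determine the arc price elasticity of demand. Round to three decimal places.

ΔQ = 3954 − 2550 = 1404; ΔP = 32 − 44 = -12.
Midpoints: P̄ = 38.00, Q̄ = 3252.0.
ε = (ΔQ/ΔP)(P̄/Q̄) = (1404/-12)(38.00/3252.0).

-1.367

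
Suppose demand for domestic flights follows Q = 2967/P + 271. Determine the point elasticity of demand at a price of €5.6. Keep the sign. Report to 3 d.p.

-0.662

At P = 5.6, Q = 800.821.
dQ/dP = −2967/P² = -94.611.
ε = (dQ/dP)(P/Q) = (-94.611)(5.6/800.821).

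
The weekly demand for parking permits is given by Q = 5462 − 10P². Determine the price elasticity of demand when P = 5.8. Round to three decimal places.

-0.131

At P = 5.8, Q = 5125.600.
dQ/dP = −20P = -116.
ε = (dQ/dP)(P/Q) = (-116)(5.8/5125.600).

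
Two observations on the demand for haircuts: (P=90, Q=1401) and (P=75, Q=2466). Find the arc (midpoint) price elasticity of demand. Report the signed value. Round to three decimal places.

ΔQ = 2466 − 1401 = 1065; ΔP = 75 − 90 = -15.
Midpoints: P̄ = 82.50, Q̄ = 1933.5.
ε = (ΔQ/ΔP)(P̄/Q̄) = (1065/-15)(82.50/1933.5).

-3.029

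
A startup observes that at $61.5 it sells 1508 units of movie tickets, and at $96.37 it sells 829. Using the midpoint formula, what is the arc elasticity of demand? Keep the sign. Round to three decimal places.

-1.315

ΔQ = 829 − 1508 = -679; ΔP = 96.37 − 61.5 = 34.87.
Midpoints: P̄ = 78.94, Q̄ = 1168.5.
ε = (ΔQ/ΔP)(P̄/Q̄) = (-679/34.87)(78.94/1168.5).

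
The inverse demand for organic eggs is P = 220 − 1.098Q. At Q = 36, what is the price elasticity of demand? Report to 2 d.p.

At Q = 36, P = 220 − 1.098(36) = 180.47.
dP/dQ = −1.098, so dQ/dP = 1/(−1.098) = -0.911.
ε = (dQ/dP)(P/Q) = (-0.911)(180.47/36).

-4.57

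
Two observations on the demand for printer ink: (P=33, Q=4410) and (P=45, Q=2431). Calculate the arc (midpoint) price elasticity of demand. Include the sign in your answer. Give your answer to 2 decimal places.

-1.88

ΔQ = 2431 − 4410 = -1979; ΔP = 45 − 33 = 12.
Midpoints: P̄ = 39.00, Q̄ = 3420.5.
ε = (ΔQ/ΔP)(P̄/Q̄) = (-1979/12)(39.00/3420.5).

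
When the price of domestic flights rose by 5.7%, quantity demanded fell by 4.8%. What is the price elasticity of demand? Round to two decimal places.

ε = %ΔQ / %ΔP = (-4.8)/(5.7) = -0.842.

-0.84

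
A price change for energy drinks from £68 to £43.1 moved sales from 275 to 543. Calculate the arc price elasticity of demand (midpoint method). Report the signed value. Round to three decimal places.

-1.462

ΔQ = 543 − 275 = 268; ΔP = 43.1 − 68 = -24.9.
Midpoints: P̄ = 55.55, Q̄ = 409.0.
ε = (ΔQ/ΔP)(P̄/Q̄) = (268/-24.9)(55.55/409.0).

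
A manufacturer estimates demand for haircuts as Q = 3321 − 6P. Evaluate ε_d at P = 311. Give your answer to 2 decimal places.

At P = 311, Q = 1455.
dQ/dP = −6.
ε = (dQ/dP)(P/Q) = (-6)(311/1455).

-1.28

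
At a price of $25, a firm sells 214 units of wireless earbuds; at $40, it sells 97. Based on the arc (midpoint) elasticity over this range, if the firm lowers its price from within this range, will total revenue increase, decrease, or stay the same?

Arc ε = (-117/15)(32.50/155.5) ≈ -1.630.
|ε| = 1.63 > 1, so demand is elastic. A price cut therefore raises total revenue.

increase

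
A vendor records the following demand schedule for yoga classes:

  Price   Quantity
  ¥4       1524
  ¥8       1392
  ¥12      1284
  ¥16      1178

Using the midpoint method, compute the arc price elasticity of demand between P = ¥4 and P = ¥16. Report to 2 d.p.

-0.21

At P = 4, Q = 1524; at P = 16, Q = 1178.
ΔQ = -346, ΔP = 12. Midpoints: P̄ = 10.00, Q̄ = 1351.0.
ε = (ΔQ/ΔP)(P̄/Q̄) = (-346/12)(10.00/1351.0).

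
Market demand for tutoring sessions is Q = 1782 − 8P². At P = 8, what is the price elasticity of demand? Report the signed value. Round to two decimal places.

At P = 8, Q = 1270.
dQ/dP = −16P = -128.
ε = (dQ/dP)(P/Q) = (-128)(8/1270).

-0.81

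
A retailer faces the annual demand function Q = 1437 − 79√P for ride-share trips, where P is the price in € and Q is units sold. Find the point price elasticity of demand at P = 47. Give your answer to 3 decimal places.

At P = 47, Q = 895.403.
dQ/dP = −79/(2√P) = -5.762.
ε = (dQ/dP)(P/Q) = (-5.762)(47/895.403).
|ε| < 1, so demand is inelastic at this price.

-0.302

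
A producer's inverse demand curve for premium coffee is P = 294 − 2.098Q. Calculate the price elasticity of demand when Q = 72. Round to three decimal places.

-0.946

At Q = 72, P = 294 − 2.098(72) = 142.94.
dP/dQ = −2.098, so dQ/dP = 1/(−2.098) = -0.477.
ε = (dQ/dP)(P/Q) = (-0.477)(142.94/72).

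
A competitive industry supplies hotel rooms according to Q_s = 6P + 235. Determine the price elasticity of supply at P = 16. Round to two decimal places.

0.29

At P = 16, Q_s = 331.
dQ_s/dP = 6.
ε_s = (dQ_s/dP)(P/Q_s) = (6)(16/331).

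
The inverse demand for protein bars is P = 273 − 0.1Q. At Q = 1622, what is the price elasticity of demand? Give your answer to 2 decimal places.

-0.68

At Q = 1622, P = 273 − 0.1(1622) = 110.80.
dP/dQ = −0.1, so dQ/dP = 1/(−0.1) = -10.000.
ε = (dQ/dP)(P/Q) = (-10.000)(110.80/1622).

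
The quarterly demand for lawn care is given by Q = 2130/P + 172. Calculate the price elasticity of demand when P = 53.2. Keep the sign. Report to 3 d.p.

At P = 53.2, Q = 212.038.
dQ/dP = −2130/P² = -0.753.
ε = (dQ/dP)(P/Q) = (-0.753)(53.2/212.038).

-0.189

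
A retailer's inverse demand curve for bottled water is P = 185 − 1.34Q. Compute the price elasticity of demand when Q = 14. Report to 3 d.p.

At Q = 14, P = 185 − 1.34(14) = 166.24.
dP/dQ = −1.34, so dQ/dP = 1/(−1.34) = -0.746.
ε = (dQ/dP)(P/Q) = (-0.746)(166.24/14).

-8.861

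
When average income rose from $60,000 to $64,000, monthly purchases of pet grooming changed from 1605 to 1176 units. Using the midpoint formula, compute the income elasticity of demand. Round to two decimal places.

-4.78

ΔQ = -429, ΔI = 4000. Midpoints: Ī = 62,000, Q̄ = 1390.5.
ε_I = (ΔQ/ΔI)(Ī/Q̄) = (-429/4000)(62000/1390.5).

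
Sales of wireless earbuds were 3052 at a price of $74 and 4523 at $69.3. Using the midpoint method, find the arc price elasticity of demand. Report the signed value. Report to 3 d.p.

ΔQ = 4523 − 3052 = 1471; ΔP = 69.3 − 74 = -4.7.
Midpoints: P̄ = 71.65, Q̄ = 3787.5.
ε = (ΔQ/ΔP)(P̄/Q̄) = (1471/-4.7)(71.65/3787.5).

-5.921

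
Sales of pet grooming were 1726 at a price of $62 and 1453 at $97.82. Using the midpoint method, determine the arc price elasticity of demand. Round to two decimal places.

-0.38

ΔQ = 1453 − 1726 = -273; ΔP = 97.82 − 62 = 35.82.
Midpoints: P̄ = 79.91, Q̄ = 1589.5.
ε = (ΔQ/ΔP)(P̄/Q̄) = (-273/35.82)(79.91/1589.5).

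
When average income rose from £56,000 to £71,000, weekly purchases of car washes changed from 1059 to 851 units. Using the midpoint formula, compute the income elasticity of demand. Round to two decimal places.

ΔQ = -208, ΔI = 15000. Midpoints: Ī = 63,500, Q̄ = 955.0.
ε_I = (ΔQ/ΔI)(Ī/Q̄) = (-208/15000)(63500/955.0).
ε_I < 0, so the good is inferior.

-0.92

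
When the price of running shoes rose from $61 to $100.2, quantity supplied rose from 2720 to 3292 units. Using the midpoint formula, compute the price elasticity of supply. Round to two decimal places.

0.39

ΔQ = 3292 − 2720 = 572; ΔP = 100.2 − 61 = 39.2.
Midpoints: P̄ = 80.60, Q̄ = 3006.0.
ε_s = (ΔQ/ΔP)(P̄/Q̄) = (572/39.2)(80.60/3006.0).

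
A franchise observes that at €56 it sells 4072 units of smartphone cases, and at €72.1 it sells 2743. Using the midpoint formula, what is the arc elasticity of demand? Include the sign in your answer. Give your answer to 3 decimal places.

ΔQ = 2743 − 4072 = -1329; ΔP = 72.1 − 56 = 16.1.
Midpoints: P̄ = 64.05, Q̄ = 3407.5.
ε = (ΔQ/ΔP)(P̄/Q̄) = (-1329/16.1)(64.05/3407.5).

-1.552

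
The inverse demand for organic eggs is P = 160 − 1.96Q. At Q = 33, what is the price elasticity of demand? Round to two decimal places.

At Q = 33, P = 160 − 1.96(33) = 95.32.
dP/dQ = −1.96, so dQ/dP = 1/(−1.96) = -0.510.
ε = (dQ/dP)(P/Q) = (-0.510)(95.32/33).

-1.47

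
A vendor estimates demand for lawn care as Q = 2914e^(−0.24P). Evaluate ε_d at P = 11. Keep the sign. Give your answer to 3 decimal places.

At P = 11, Q = 207.947.
dQ/dP = −0.24·2914e^(−0.24P) = −0.24Q = -49.907.
ε = (dQ/dP)(P/Q) = (-49.907)(11/207.947).

-2.640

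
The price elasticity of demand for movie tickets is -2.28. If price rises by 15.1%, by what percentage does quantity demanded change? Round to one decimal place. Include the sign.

%ΔQ ≈ ε × %ΔP = (-2.28)(15.1%) = -34.43%.

-34.4%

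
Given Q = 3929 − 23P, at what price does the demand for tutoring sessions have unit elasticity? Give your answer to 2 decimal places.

85.41

For linear demand Q = a − bP, ε = −bP/(a − bP). |ε| = 1 when bP = a − bP, i.e. P = a/(2b).
P = 3929/(2·23) = 3929/46 = 85.4130.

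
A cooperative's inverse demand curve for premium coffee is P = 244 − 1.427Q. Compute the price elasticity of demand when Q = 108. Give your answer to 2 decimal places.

At Q = 108, P = 244 − 1.427(108) = 89.88.
dP/dQ = −1.427, so dQ/dP = 1/(−1.427) = -0.701.
ε = (dQ/dP)(P/Q) = (-0.701)(89.88/108).

-0.58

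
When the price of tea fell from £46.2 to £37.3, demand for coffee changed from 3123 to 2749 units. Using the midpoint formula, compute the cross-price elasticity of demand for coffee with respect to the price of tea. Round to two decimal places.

0.60

ΔQ_x = 2749 − 3123 = -374; ΔP_y = 37.3 − 46.2 = -8.9.
Midpoints: P̄_y = 41.75, Q̄_x = 2936.0.
ε_xy = (ΔQ_x/ΔP_y)(P̄_y/Q̄_x) = (-374/-8.9)(41.75/2936.0).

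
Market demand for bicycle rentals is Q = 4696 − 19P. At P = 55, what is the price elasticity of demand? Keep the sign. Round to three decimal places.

At P = 55, Q = 3651.
dQ/dP = −19.
ε = (dQ/dP)(P/Q) = (-19)(55/3651).

-0.286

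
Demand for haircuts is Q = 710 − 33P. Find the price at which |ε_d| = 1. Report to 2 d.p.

For linear demand Q = a − bP, ε = −bP/(a − bP). |ε| = 1 when bP = a − bP, i.e. P = a/(2b).
P = 710/(2·33) = 710/66 = 10.7576.

10.76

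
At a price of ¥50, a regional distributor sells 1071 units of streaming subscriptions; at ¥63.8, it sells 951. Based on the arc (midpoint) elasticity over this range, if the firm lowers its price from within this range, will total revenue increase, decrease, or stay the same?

Arc ε = (-120/13.8)(56.90/1011.0) ≈ -0.489.
|ε| = 0.49 < 1, so demand is inelastic. A price cut therefore reduces total revenue.

decrease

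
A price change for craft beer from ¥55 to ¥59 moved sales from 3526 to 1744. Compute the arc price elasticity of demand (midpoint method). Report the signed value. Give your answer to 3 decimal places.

-9.637

ΔQ = 1744 − 3526 = -1782; ΔP = 59 − 55 = 4.
Midpoints: P̄ = 57.00, Q̄ = 2635.0.
ε = (ΔQ/ΔP)(P̄/Q̄) = (-1782/4)(57.00/2635.0).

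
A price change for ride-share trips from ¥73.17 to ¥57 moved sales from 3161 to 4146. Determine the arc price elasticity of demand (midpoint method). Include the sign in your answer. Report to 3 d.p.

ΔQ = 4146 − 3161 = 985; ΔP = 57 − 73.17 = -16.17.
Midpoints: P̄ = 65.09, Q̄ = 3653.5.
ε = (ΔQ/ΔP)(P̄/Q̄) = (985/-16.17)(65.09/3653.5).

-1.085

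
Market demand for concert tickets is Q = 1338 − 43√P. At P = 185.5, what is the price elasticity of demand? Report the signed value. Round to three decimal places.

-0.389

At P = 185.5, Q = 752.347.
dQ/dP = −43/(2√P) = -1.579.
ε = (dQ/dP)(P/Q) = (-1.579)(185.5/752.347).
|ε| < 1, so demand is inelastic at this price.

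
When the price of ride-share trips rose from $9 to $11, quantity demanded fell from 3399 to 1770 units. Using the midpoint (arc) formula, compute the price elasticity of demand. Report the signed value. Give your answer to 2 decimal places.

-3.15

ΔQ = 1770 − 3399 = -1629; ΔP = 11 − 9 = 2.
Midpoints: P̄ = 10.00, Q̄ = 2584.5.
ε = (ΔQ/ΔP)(P̄/Q̄) = (-1629/2)(10.00/2584.5).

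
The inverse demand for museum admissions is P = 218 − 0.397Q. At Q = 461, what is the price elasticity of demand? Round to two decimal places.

-0.19

At Q = 461, P = 218 − 0.397(461) = 34.98.
dP/dQ = −0.397, so dQ/dP = 1/(−0.397) = -2.519.
ε = (dQ/dP)(P/Q) = (-2.519)(34.98/461).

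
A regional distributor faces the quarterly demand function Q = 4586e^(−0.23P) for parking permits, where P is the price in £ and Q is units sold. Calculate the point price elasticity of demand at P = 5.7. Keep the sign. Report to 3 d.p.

-1.311

At P = 5.7, Q = 1236.158.
dQ/dP = −0.23·4586e^(−0.23P) = −0.23Q = -284.316.
ε = (dQ/dP)(P/Q) = (-284.316)(5.7/1236.158).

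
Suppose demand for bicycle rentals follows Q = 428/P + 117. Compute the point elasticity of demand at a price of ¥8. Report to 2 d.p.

At P = 8, Q = 170.500.
dQ/dP = −428/P² = -6.688.
ε = (dQ/dP)(P/Q) = (-6.688)(8/170.500).
|ε| < 1, so demand is inelastic at this price.

-0.31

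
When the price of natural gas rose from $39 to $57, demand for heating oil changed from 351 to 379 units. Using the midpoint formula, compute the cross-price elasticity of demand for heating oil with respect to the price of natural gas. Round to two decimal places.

0.20

ΔQ_x = 379 − 351 = 28; ΔP_y = 57 − 39 = 18.
Midpoints: P̄_y = 48.00, Q̄_x = 365.0.
ε_xy = (ΔQ_x/ΔP_y)(P̄_y/Q̄_x) = (28/18)(48.00/365.0).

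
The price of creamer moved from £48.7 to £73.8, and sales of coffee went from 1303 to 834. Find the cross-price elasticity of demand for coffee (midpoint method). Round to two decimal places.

-1.07

ΔQ_x = 834 − 1303 = -469; ΔP_y = 73.8 − 48.7 = 25.1.
Midpoints: P̄_y = 61.25, Q̄_x = 1068.5.
ε_xy = (ΔQ_x/ΔP_y)(P̄_y/Q̄_x) = (-469/25.1)(61.25/1068.5).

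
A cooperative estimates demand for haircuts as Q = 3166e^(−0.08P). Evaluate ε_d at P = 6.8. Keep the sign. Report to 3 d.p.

At P = 6.8, Q = 1837.616.
dQ/dP = −0.08·3166e^(−0.08P) = −0.08Q = -147.009.
ε = (dQ/dP)(P/Q) = (-147.009)(6.8/1837.616).

-0.544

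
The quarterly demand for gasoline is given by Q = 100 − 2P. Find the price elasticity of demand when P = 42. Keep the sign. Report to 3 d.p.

-5.250

At P = 42, Q = 16.
dQ/dP = −2.
ε = (dQ/dP)(P/Q) = (-2)(42/16).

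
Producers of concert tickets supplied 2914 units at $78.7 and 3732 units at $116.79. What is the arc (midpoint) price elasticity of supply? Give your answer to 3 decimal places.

0.632

ΔQ = 3732 − 2914 = 818; ΔP = 116.79 − 78.7 = 38.09.
Midpoints: P̄ = 97.75, Q̄ = 3323.0.
ε_s = (ΔQ/ΔP)(P̄/Q̄) = (818/38.09)(97.75/3323.0).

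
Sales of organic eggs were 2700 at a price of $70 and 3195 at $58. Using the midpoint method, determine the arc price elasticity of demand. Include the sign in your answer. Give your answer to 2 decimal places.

ΔQ = 3195 − 2700 = 495; ΔP = 58 − 70 = -12.
Midpoints: P̄ = 64.00, Q̄ = 2947.5.
ε = (ΔQ/ΔP)(P̄/Q̄) = (495/-12)(64.00/2947.5).

-0.90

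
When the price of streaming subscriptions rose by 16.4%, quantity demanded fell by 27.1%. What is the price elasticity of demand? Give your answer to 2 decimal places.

-1.65

ε = %ΔQ / %ΔP = (-27.1)/(16.4) = -1.652.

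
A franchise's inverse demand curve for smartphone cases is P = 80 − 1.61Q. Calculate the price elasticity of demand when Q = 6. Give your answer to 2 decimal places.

At Q = 6, P = 80 − 1.61(6) = 70.34.
dP/dQ = −1.61, so dQ/dP = 1/(−1.61) = -0.621.
ε = (dQ/dP)(P/Q) = (-0.621)(70.34/6).

-7.28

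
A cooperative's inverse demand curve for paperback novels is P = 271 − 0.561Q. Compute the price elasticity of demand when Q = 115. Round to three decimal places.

At Q = 115, P = 271 − 0.561(115) = 206.49.
dP/dQ = −0.561, so dQ/dP = 1/(−0.561) = -1.783.
ε = (dQ/dP)(P/Q) = (-1.783)(206.49/115).

-3.201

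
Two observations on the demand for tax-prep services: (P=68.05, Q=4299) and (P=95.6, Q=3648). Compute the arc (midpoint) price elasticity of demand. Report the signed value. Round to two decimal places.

-0.49

ΔQ = 3648 − 4299 = -651; ΔP = 95.6 − 68.05 = 27.55.
Midpoints: P̄ = 81.82, Q̄ = 3973.5.
ε = (ΔQ/ΔP)(P̄/Q̄) = (-651/27.55)(81.82/3973.5).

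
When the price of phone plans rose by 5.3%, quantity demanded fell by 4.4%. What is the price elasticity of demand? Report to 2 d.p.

-0.83

ε = %ΔQ / %ΔP = (-4.4)/(5.3) = -0.830.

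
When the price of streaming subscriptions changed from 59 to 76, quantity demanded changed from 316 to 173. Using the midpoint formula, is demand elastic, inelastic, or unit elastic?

elastic

Arc ε ≈ -2.322.
|ε| = 2.32 > 1.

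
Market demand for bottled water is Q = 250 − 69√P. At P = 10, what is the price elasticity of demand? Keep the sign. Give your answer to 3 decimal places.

At P = 10, Q = 31.803.
dQ/dP = −69/(2√P) = -10.910.
ε = (dQ/dP)(P/Q) = (-10.910)(10/31.803).
|ε| > 1, so demand is elastic at this price.

-3.430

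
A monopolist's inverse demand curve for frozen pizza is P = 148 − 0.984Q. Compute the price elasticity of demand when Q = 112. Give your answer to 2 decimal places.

-0.34

At Q = 112, P = 148 − 0.984(112) = 37.79.
dP/dQ = −0.984, so dQ/dP = 1/(−0.984) = -1.016.
ε = (dQ/dP)(P/Q) = (-1.016)(37.79/112).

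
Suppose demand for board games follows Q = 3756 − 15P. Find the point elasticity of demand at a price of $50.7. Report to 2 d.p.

At P = 50.7, Q = 2995.500.
dQ/dP = −15.
ε = (dQ/dP)(P/Q) = (-15)(50.7/2995.500).
|ε| < 1, so demand is inelastic at this price.

-0.25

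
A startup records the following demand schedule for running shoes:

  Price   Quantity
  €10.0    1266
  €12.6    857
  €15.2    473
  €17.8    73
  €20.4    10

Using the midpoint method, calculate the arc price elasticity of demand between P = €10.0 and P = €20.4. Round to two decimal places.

-2.88

At P = 10.0, Q = 1266; at P = 20.4, Q = 10.
ΔQ = -1256, ΔP = 10.4. Midpoints: P̄ = 15.20, Q̄ = 638.0.
ε = (ΔQ/ΔP)(P̄/Q̄) = (-1256/10.4)(15.20/638.0).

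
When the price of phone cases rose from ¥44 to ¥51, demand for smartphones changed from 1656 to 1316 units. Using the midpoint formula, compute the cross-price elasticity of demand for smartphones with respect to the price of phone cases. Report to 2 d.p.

ΔQ_x = 1316 − 1656 = -340; ΔP_y = 51 − 44 = 7.
Midpoints: P̄_y = 47.50, Q̄_x = 1486.0.
ε_xy = (ΔQ_x/ΔP_y)(P̄_y/Q̄_x) = (-340/7)(47.50/1486.0).

-1.55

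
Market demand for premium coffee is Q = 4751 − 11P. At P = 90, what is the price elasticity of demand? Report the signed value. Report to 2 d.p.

At P = 90, Q = 3761.
dQ/dP = −11.
ε = (dQ/dP)(P/Q) = (-11)(90/3761).

-0.26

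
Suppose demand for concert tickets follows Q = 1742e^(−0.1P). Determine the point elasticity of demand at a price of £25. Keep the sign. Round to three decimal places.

At P = 25, Q = 142.992.
dQ/dP = −0.1·1742e^(−0.1P) = −0.1Q = -14.299.
ε = (dQ/dP)(P/Q) = (-14.299)(25/142.992).

-2.500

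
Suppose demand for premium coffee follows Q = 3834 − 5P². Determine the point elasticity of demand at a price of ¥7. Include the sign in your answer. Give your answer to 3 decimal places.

At P = 7, Q = 3589.
dQ/dP = −10P = -70.
ε = (dQ/dP)(P/Q) = (-70)(7/3589).

-0.137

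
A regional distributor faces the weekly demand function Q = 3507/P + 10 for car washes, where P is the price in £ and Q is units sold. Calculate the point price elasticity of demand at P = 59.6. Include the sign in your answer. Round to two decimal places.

-0.85

At P = 59.6, Q = 68.842.
dQ/dP = −3507/P² = -0.987.
ε = (dQ/dP)(P/Q) = (-0.987)(59.6/68.842).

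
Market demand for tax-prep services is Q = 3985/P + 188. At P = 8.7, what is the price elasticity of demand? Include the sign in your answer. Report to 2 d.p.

-0.71

At P = 8.7, Q = 646.046.
dQ/dP = −3985/P² = -52.649.
ε = (dQ/dP)(P/Q) = (-52.649)(8.7/646.046).
|ε| < 1, so demand is inelastic at this price.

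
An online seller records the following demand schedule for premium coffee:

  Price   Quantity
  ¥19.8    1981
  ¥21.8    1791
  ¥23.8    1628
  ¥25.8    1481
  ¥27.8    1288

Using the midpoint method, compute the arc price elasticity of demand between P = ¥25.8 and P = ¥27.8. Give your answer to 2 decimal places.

At P = 25.8, Q = 1481; at P = 27.8, Q = 1288.
ΔQ = -193, ΔP = 2.0. Midpoints: P̄ = 26.80, Q̄ = 1384.5.
ε = (ΔQ/ΔP)(P̄/Q̄) = (-193/2.0)(26.80/1384.5).

-1.87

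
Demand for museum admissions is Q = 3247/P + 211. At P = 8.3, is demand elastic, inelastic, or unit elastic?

inelastic

Q = 602.205, dQ/dP = -47.133.
ε = (dQ/dP)(P/Q) ≈ -0.650.
|ε| = 0.65 < 1.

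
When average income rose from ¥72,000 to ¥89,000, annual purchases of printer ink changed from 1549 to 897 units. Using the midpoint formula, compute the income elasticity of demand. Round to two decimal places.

-2.52

ΔQ = -652, ΔI = 17000. Midpoints: Ī = 80,500, Q̄ = 1223.0.
ε_I = (ΔQ/ΔI)(Ī/Q̄) = (-652/17000)(80500/1223.0).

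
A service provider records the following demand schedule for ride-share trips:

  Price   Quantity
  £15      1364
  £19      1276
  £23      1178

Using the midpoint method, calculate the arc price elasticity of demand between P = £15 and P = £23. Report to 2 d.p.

At P = 15, Q = 1364; at P = 23, Q = 1178.
ΔQ = -186, ΔP = 8. Midpoints: P̄ = 19.00, Q̄ = 1271.0.
ε = (ΔQ/ΔP)(P̄/Q̄) = (-186/8)(19.00/1271.0).

-0.35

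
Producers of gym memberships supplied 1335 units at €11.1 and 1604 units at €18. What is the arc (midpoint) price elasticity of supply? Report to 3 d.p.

0.386

ΔQ = 1604 − 1335 = 269; ΔP = 18 − 11.1 = 6.9.
Midpoints: P̄ = 14.55, Q̄ = 1469.5.
ε_s = (ΔQ/ΔP)(P̄/Q̄) = (269/6.9)(14.55/1469.5).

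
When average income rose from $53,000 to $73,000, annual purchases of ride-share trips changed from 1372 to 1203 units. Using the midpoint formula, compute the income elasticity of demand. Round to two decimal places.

-0.41

ΔQ = -169, ΔI = 20000. Midpoints: Ī = 63,000, Q̄ = 1287.5.
ε_I = (ΔQ/ΔI)(Ī/Q̄) = (-169/20000)(63000/1287.5).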